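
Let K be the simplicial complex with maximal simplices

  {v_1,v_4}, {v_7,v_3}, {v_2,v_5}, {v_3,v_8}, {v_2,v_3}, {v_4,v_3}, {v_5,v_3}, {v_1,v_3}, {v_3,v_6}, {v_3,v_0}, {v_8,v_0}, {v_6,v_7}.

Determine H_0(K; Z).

H_0 ≅ Z.

We work with the vertex ordering v_0 < v_1 < v_2 < v_3 < v_4 < v_5 < v_6 < v_7 < v_8. The simplices of K, each written with vertices in increasing order, are:

  0-simplices (9): [v_0], [v_1], [v_2], [v_3], [v_4], [v_5], [v_6], [v_7], [v_8]
  1-simplices (12): [v_0,v_3], [v_0,v_8], [v_1,v_3], [v_1,v_4], [v_2,v_3], [v_2,v_5], [v_3,v_4], [v_3,v_5], [v_3,v_6], [v_3,v_7], [v_3,v_8], [v_6,v_7]

so the chain groups are C_0 ≅ Z^9, C_1 ≅ Z^12.

∂_1: C_1 → C_0 maps an edge to its endpoints' difference, ∂[p,q] = q − p.
As a 9×12 matrix over Z this has rank 8, with invariant factors (1,1,1,1,1,1,1,1).

Computing H_k = (kernel of ∂_k) / (image of ∂_{k+1}):

  H_0: rank C_0 − rank ∂_1 = 9 − 8 = 1, and the invariant factors of ∂_1 are all 1, so H_0 ≅ Z.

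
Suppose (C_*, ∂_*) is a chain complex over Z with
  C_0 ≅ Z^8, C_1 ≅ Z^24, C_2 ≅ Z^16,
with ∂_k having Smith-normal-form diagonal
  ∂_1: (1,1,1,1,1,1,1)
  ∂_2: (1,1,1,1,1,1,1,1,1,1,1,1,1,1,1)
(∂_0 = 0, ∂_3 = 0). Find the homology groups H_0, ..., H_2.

H_0: b_0 = 8 − 0 − 7 = 1; torsion from ∂_1 factors > 1: none. So H_0 = Z.
H_1: b_1 = 24 − 7 − 15 = 2; torsion from ∂_2 factors > 1: none. So H_1 = Z^2.
H_2: b_2 = 16 − 15 − 0 = 1; torsion from ∂_3 factors > 1: none. So H_2 = Z.

H_0 = Z,  H_1 = Z^2,  H_2 = Z.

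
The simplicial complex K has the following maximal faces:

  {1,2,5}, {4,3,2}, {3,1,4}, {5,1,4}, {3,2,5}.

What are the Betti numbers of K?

b_0 = 1, b_1 = 1, b_2 = 0.

Order the vertices as 1 < 2 < 3 < 4 < 5. Listing each simplex with vertices in this order, K has dimension 2 with simplices:

  0-simplices (5): [1], [2], [3], [4], [5]
  1-simplices (10): [1,2], [1,3], [1,4], [1,5], [2,3], [2,4], [2,5], [3,4], [3,5], [4,5]
  2-simplices (5): [1,2,5], [1,3,4], [1,4,5], [2,3,4], [2,3,5]

giving chain groups C_0 ≅ Z^5, C_1 ≅ Z^10, C_2 ≅ Z^5.

The boundary map ∂_1: C_1 → C_0 maps an edge to its endpoints' difference, ∂[p,q] = q − p.
As a 5×10 matrix over Z this has rank 4, with invariant factors (1,1,1,1).

The boundary map ∂_2: C_2 → C_1 maps a triangle to the signed sum of its edges. For instance
  ∂[1,2,5] = [2,5] − [1,5] + [1,2],
  ∂[2,3,5] = [3,5] − [2,5] + [2,3].
The 10×5 boundary matrix has rank 5 and Smith normal form diag(1,1,1,1,1).

Now H_k = ker ∂_k / im ∂_{k+1}, so:

  H_0: rank C_0 − rank ∂_1 = 5 − 4 = 1, and the invariant factors of ∂_1 are all 1, so H_0 ≅ Z.
  H_1: rank ker ∂_1 − rank ∂_2 = (10 − 4) − 5 = 1, and the invariant factors of ∂_2 are all 1, so H_1 ≅ Z.
  H_2: rank ker ∂_2 − rank ∂_3 = (5 − 5) − 0 = 0, and there is no ∂_3, so H_2 ≅ 0.

Hence the Betti numbers are b_0 = 1, b_1 = 1, b_2 = 0.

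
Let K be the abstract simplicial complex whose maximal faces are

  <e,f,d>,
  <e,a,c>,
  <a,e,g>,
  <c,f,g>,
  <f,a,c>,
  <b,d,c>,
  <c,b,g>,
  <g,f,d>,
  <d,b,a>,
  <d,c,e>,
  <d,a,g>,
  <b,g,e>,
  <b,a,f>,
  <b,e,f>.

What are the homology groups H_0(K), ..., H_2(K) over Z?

Fix the vertex order a < b < c < d < e < f < g and write every simplex with vertices in increasing order. Then dim K = 2 and the simplices of K are:

  0-simplices (7): a, b, c, d, e, f, g
  1-simplices (21): ab, ac, ad, ae, af, ag, bc, bd, be, bf, bg, cd, ce, cf, cg, de, df, dg, ef, eg, fg
  2-simplices (14): abd, abf, ace, acf, adg, aeg, bcd, bcg, bef, beg, cde, cfg, def, dfg

so the chain groups are C_0 ≅ Z^7, C_1 ≅ Z^21, C_2 ≅ Z^14.

Boundary ∂_1: C_1 → C_0 is given by ∂[p,q] = [q] − [p]. For instance
  ∂cf = f − c.
The resulting 7×21 matrix has rank 6, and its Smith normal form has invariant factors (1,1,1,1,1,1).

Boundary ∂_2: C_2 → C_1 acts by ∂[p,q,r] = [q,r] − [p,r] + [p,q]. For instance
  ∂abd = bd − ad + ab,
  ∂bef = ef − bf + be.
This gives a 21×14 integer matrix of rank 13; reducing to Smith normal form yields diagonal entries (1,1,1,1,1,1,1,1,1,1,1,1,1).

Now H_k = ker ∂_k / im ∂_{k+1}, so:

  H_0: rank C_0 − rank ∂_1 = 7 − 6 = 1, and the invariant factors of ∂_1 are all 1, so H_0 ≅ Z.
  H_1: rank ker ∂_1 − rank ∂_2 = (21 − 6) − 13 = 2, and the invariant factors of ∂_2 are all 1, so H_1 ≅ Z^2.
  H_2: rank ker ∂_2 − rank ∂_3 = (14 − 13) − 0 = 1, and there is no ∂_3, so H_2 ≅ Z.

As a check, the Euler characteristic is 7 − 21 + 14 = 0, which agrees with 1 − 2 + 1 = 0.

H_0 ≅ Z,  H_1 ≅ Z^2,  H_2 ≅ Z.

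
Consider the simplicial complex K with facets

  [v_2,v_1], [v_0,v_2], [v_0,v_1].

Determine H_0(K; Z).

K has 3 vertices, 3 edges.
rank ∂_0 = 0, rank ∂_1 = 2 ⇒ b_0 = 3 − 0 − 2 = 1; all invariant factors of ∂_1 are 1 so no torsion. So H_0 ≅ Z.

H_0 = Z.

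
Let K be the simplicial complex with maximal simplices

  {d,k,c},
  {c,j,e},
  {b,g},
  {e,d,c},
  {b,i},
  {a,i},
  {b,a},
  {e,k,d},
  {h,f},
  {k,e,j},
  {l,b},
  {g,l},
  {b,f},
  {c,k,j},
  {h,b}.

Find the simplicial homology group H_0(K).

H_0 = Z^2.

We work with the vertex ordering a < b < c < d < e < f < g < h < i < j < k < l. The simplices of K, each written with vertices in increasing order, are:

  0-simplices (12): a, b, c, d, e, f, g, h, i, j, k, l
  1-simplices (18): ab, ai, bf, bg, bh, bi, bl, cd, ce, cj, ck, de, dk, ej, ek, fh, gl, jk
  2-simplices (6): cde, cdk, cej, cjk, dek, ejk

Hence C_0 ≅ Z^12, C_1 ≅ Z^18, C_2 ≅ Z^6.

Boundary ∂_1: C_1 → C_0 sends each edge [p,q] (with p < q) to q − p. For instance
  ∂jk = k − j.
This gives a 12×18 integer matrix of rank 10; reducing to Smith normal form yields diagonal entries (1,1,1,1,1,1,1,1,1,1).

∂_2: C_2 → C_1 sends each 2-simplex [p,q,r] to [q,r] − [p,r] + [p,q]. For instance
  ∂cej = ej − cj + ce,
  ∂cdk = dk − ck + cd.
The resulting 18×6 matrix has rank 5, and its Smith normal form has invariant factors (1,1,1,1,1).

Now H_k = ker ∂_k / im ∂_{k+1}, so:

  H_0: rank C_0 − rank ∂_1 = 12 − 10 = 2, and the invariant factors of ∂_1 are all 1, so H_0 ≅ Z^2.

(K is a triangulation of the disjoint union of a wedge of 3 circles and the 2-sphere S^2.)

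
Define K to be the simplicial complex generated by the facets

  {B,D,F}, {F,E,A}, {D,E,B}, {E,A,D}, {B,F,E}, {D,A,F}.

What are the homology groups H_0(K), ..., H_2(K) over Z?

H_0 ≅ Z,  H_1 = 0,  H_2 ≅ Z.

Order the vertices as A < B < D < E < F. Listing each simplex with vertices in this order, K has dimension 2 with simplices:

  0-simplices (5): A, B, D, E, F
  1-simplices (9): AD, AE, AF, BD, BE, BF, DE, DF, EF
  2-simplices (6): ADE, ADF, AEF, BDE, BDF, BEF

Hence C_0 ≅ Z^5, C_1 ≅ Z^9, C_2 ≅ Z^6.

The boundary map ∂_1: C_1 → C_0 maps an edge to its endpoints' difference, ∂[p,q] = q − p. For instance
  ∂BE = E − B.
As a 5×9 matrix over Z this has rank 4, with invariant factors (1,1,1,1).

Boundary ∂_2: C_2 → C_1 maps a triangle to the signed sum of its edges. For instance
  ∂BEF = EF − BF + BE,
  ∂BDF = DF − BF + BD.
The 9×6 boundary matrix has rank 5 and Smith normal form diag(1,1,1,1,1).

Now H_k = ker ∂_k / im ∂_{k+1}, so:

  H_0: rank C_0 − rank ∂_1 = 5 − 4 = 1, and the invariant factors of ∂_1 are all 1, so H_0 ≅ Z.
  H_1: rank ker ∂_1 − rank ∂_2 = (9 − 4) − 5 = 0, and the invariant factors of ∂_2 are all 1, so H_1 ≅ 0.
  H_2: rank ker ∂_2 − rank ∂_3 = (6 − 5) − 0 = 1, and there is no ∂_3, so H_2 ≅ Z.

As a check, the Euler characteristic is 5 − 9 + 6 = 2, which agrees with 1 − 0 + 1 = 2.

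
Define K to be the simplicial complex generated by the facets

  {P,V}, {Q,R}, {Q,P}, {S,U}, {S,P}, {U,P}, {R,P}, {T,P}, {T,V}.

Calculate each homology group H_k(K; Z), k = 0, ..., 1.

H_0 ≅ Z,  H_1 ≅ Z^3.

Take the total order P < Q < R < S < T < U < V on the vertex set. Then K (dimension 1) consists of the simplices:

  0-simplices (7): P, Q, R, S, T, U, V
  1-simplices (9): PQ, PR, PS, PT, PU, PV, QR, SU, TV

so the chain groups are C_0 ≅ Z^7, C_1 ≅ Z^9.

∂_1: C_1 → C_0 sends each edge [p,q] (with p < q) to q − p.
As a 7×9 matrix over Z this has rank 6, with invariant factors (1,1,1,1,1,1).

Reading off H_k = ker ∂_k / im ∂_{k+1}:

  H_0: rank C_0 − rank ∂_1 = 7 − 6 = 1, and the invariant factors of ∂_1 are all 1, so H_0 = Z.
  H_1: rank ker ∂_1 − rank ∂_2 = (9 − 6) − 0 = 3, and there is no ∂_2, so H_1 = Z^3.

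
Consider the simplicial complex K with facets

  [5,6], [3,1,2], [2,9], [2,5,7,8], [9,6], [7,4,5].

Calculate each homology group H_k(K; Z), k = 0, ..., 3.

Fix the vertex order 1 < 2 < 3 < 4 < 5 < 6 < 7 < 8 < 9 and write every simplex with vertices in increasing order. Then dim K = 3 and the simplices of K are:

  0-simplices (9): [1], [2], [3], [4], [5], [6], [7], [8], [9]
  1-simplices (14): [1,2], [1,3], [2,3], [2,5], [2,7], [2,8], [2,9], [4,5], [4,7], [5,6], [5,7], [5,8], [6,9], [7,8]
  2-simplices (6): [1,2,3], [2,5,7], [2,5,8], [2,7,8], [4,5,7], [5,7,8]
  3-simplices (1): [2,5,7,8]

Hence C_0 ≅ Z^9, C_1 ≅ Z^14, C_2 ≅ Z^6, C_3 ≅ Z^1.

The boundary map ∂_1: C_1 → C_0 sends each edge [p,q] (with p < q) to q − p. For instance
  ∂[5,8] = [8] − [5].
As a 9×14 matrix over Z this has rank 8, with invariant factors (1,1,1,1,1,1,1,1).

The boundary map ∂_2: C_2 → C_1 sends each 2-simplex [p,q,r] to [q,r] − [p,r] + [p,q]. For instance
  ∂[1,2,3] = [2,3] − [1,3] + [1,2],
  ∂[2,5,8] = [5,8] − [2,8] + [2,5].
This gives a 14×6 integer matrix of rank 5; reducing to Smith normal form yields diagonal entries (1,1,1,1,1).

The boundary map ∂_3: C_3 → C_2 sends each 3-simplex σ to the alternating sum Σ_i (−1)^i (σ with its i-th vertex removed). For instance
  ∂[2,5,7,8] = [5,7,8] − [2,7,8] + [2,5,8] − [2,5,7].
This gives a 6×1 integer matrix of rank 1; reducing to Smith normal form yields diagonal entries (1).

Computing H_k = (kernel of ∂_k) / (image of ∂_{k+1}):

  H_0: rank C_0 − rank ∂_1 = 9 − 8 = 1, and the invariant factors of ∂_1 are all 1, so H_0 ≅ Z.
  H_1: rank ker ∂_1 − rank ∂_2 = (14 − 8) − 5 = 1, and the invariant factors of ∂_2 are all 1, so H_1 ≅ Z.
  H_2: rank ker ∂_2 − rank ∂_3 = (6 − 5) − 1 = 0, and the invariant factors of ∂_3 are all 1, so H_2 ≅ 0.
  H_3: rank ker ∂_3 − rank ∂_4 = (1 − 1) − 0 = 0, and there is no ∂_4, so H_3 ≅ 0.

As a check, the Euler characteristic is 9 − 14 + 6 − 1 = 0, which agrees with 1 − 1 + 0 − 0 = 0.

H_0 = Z,  H_1 = Z,  H_2 = 0,  H_3 = 0.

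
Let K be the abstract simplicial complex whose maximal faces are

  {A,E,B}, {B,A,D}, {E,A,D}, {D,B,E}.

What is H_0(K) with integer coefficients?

H_0 = Z.

K has 4 vertices, 6 edges, 4 triangles.
rank ∂_0 = 0, rank ∂_1 = 3 ⇒ b_0 = 4 − 0 − 3 = 1; all invariant factors of ∂_1 are 1 so no torsion. So H_0 = Z.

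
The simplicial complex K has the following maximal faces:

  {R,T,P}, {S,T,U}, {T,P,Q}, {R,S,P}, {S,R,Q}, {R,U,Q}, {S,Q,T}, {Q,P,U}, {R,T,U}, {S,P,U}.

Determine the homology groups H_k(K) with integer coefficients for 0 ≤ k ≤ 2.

H_0 = Z,  H_1 = Z/2,  H_2 = 0.

K has 6 vertices, 15 edges, 10 triangles.
rank ∂_0 = 0, rank ∂_1 = 5 ⇒ b_0 = 6 − 0 − 5 = 1; all invariant factors of ∂_1 are 1 so no torsion. So H_0 ≅ Z.
rank ∂_1 = 5, rank ∂_2 = 10 ⇒ b_1 = 15 − 5 − 10 = 0; ∂_2 has invariant factor(s) [2] giving torsion. So H_1 ≅ Z/2.
rank ∂_2 = 10, rank ∂_3 = 0 ⇒ b_2 = 10 − 10 − 0 = 0. So H_2 ≅ 0.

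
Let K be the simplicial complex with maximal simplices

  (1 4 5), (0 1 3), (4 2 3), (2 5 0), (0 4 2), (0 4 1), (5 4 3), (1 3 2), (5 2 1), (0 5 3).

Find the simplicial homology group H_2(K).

Take the total order 0 < 1 < 2 < 3 < 4 < 5 on the vertex set. Then K (dimension 2) consists of the simplices:

  0-simplices (6): [0], [1], [2], [3], [4], [5]
  1-simplices (15): [0,1], [0,2], [0,3], [0,4], [0,5], [1,2], [1,3], [1,4], [1,5], [2,3], [2,4], [2,5], [3,4], [3,5], [4,5]
  2-simplices (10): [0,1,3], [0,1,4], [0,2,4], [0,2,5], [0,3,5], [1,2,3], [1,2,5], [1,4,5], [2,3,4], [3,4,5]

so the chain groups are C_0 ≅ Z^6, C_1 ≅ Z^15, C_2 ≅ Z^10.

Boundary ∂_1: C_1 → C_0 is given by ∂[p,q] = [q] − [p]. For instance
  ∂[0,4] = [4] − [0].
As a 6×15 matrix over Z this has rank 5, with invariant factors (1,1,1,1,1).

∂_2: C_2 → C_1 acts by ∂[p,q,r] = [q,r] − [p,r] + [p,q]. For instance
  ∂[0,1,4] = [1,4] − [0,4] + [0,1],
  ∂[0,2,4] = [2,4] − [0,4] + [0,2].
This gives a 15×10 integer matrix of rank 10; reducing to Smith normal form yields diagonal entries (1,1,1,1,1,1,1,1,1,2).

Computing H_k = (kernel of ∂_k) / (image of ∂_{k+1}):

  H_2: rank ker ∂_2 − rank ∂_3 = (10 − 10) − 0 = 0, and there is no ∂_3, so H_2 = 0.

(K is a triangulation of the real projective plane RP^2.)

H_2 ≅ 0.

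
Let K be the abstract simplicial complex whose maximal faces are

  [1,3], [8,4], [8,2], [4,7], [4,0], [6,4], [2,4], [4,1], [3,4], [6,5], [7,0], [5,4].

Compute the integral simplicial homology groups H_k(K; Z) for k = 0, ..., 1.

Order the vertices as 0 < 1 < 2 < 3 < 4 < 5 < 6 < 7 < 8. Listing each simplex with vertices in this order, K has dimension 1 with simplices:

  0-simplices (9): [0], [1], [2], [3], [4], [5], [6], [7], [8]
  1-simplices (12): [0,4], [0,7], [1,3], [1,4], [2,4], [2,8], [3,4], [4,5], [4,6], [4,7], [4,8], [5,6]

Hence C_0 ≅ Z^9, C_1 ≅ Z^12.

Boundary ∂_1: C_1 → C_0 is given by ∂[p,q] = [q] − [p]. For instance
  ∂[4,7] = [7] − [4].
The 9×12 boundary matrix has rank 8 and Smith normal form diag(1,1,1,1,1,1,1,1).

From H_k ≅ ker(∂_k) / im(∂_{k+1}) we obtain:

  H_0: rank C_0 − rank ∂_1 = 9 − 8 = 1, and the invariant factors of ∂_1 are all 1, so H_0 = Z.
  H_1: rank ker ∂_1 − rank ∂_2 = (12 − 8) − 0 = 4, and there is no ∂_2, so H_1 = Z^4.

As a check, the Euler characteristic is 9 − 12 = -3, which agrees with 1 − 4 = -3.
(K is a triangulation of a wedge of 4 circles.)

H_0 = Z,  H_1 = Z^4.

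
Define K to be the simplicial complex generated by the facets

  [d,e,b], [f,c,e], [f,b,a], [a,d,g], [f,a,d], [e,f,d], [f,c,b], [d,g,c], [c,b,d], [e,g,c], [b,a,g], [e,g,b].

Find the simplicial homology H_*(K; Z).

H_0 = Z,  H_1 = Z/2,  H_2 = 0.

Take the total order a < b < c < d < e < f < g on the vertex set. Then K (dimension 2) consists of the simplices:

  0-simplices (7): a, b, c, d, e, f, g
  1-simplices (18): ab, ad, af, ag, bc, bd, be, bf, bg, cd, ce, cf, cg, de, df, dg, ef, eg
  2-simplices (12): abf, abg, adf, adg, bcd, bcf, bde, beg, cdg, cef, ceg, def

Hence C_0 ≅ Z^7, C_1 ≅ Z^18, C_2 ≅ Z^12.

The boundary map ∂_1: C_1 → C_0 sends each edge [p,q] (with p < q) to q − p. For instance
  ∂cg = g − c.
The 7×18 boundary matrix has rank 6 and Smith normal form diag(1,1,1,1,1,1).

The boundary map ∂_2: C_2 → C_1 sends each 2-simplex [p,q,r] to [q,r] − [p,r] + [p,q]. For instance
  ∂cdg = dg − cg + cd,
  ∂def = ef − df + de.
This gives a 18×12 integer matrix of rank 12; reducing to Smith normal form yields diagonal entries (1,1,1,1,1,1,1,1,1,1,1,2).

From H_k ≅ ker(∂_k) / im(∂_{k+1}) we obtain:

  H_0: rank C_0 − rank ∂_1 = 7 − 6 = 1, and the invariant factors of ∂_1 are all 1, so H_0 = Z.
  H_1: rank ker ∂_1 − rank ∂_2 = (18 − 6) − 12 = 0, and ∂_2 has invariant factor 2 > 1, so H_1 = Z/2.
  H_2: rank ker ∂_2 − rank ∂_3 = (12 − 12) − 0 = 0, and there is no ∂_3, so H_2 = 0.

As a check, the Euler characteristic is 7 − 18 + 12 = 1, which agrees with 1 − 0 + 0 = 1.
(K is a triangulation of the real projective plane RP^2.)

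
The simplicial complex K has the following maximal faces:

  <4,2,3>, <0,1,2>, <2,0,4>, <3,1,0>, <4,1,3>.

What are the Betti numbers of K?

b_0 = 1, b_1 = 1, b_2 = 0.

K has 5 vertices, 10 edges, 5 triangles.
rank ∂_0 = 0, rank ∂_1 = 4 ⇒ b_0 = 5 − 0 − 4 = 1; all invariant factors of ∂_1 are 1 so no torsion. So H_0 = Z.
rank ∂_1 = 4, rank ∂_2 = 5 ⇒ b_1 = 10 − 4 − 5 = 1; all invariant factors of ∂_2 are 1 so no torsion. So H_1 = Z.
rank ∂_2 = 5, rank ∂_3 = 0 ⇒ b_2 = 5 − 5 − 0 = 0. So H_2 = 0.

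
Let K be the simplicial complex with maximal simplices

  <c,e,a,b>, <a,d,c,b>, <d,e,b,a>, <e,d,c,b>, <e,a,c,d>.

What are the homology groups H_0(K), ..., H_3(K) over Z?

H_0 = Z,  H_1 = 0,  H_2 = 0,  H_3 = Z.

Take the total order a < b < c < d < e on the vertex set. Then K (dimension 3) consists of the simplices:

  0-simplices (5): a, b, c, d, e
  1-simplices (10): ab, ac, ad, ae, bc, bd, be, cd, ce, de
  2-simplices (10): abc, abd, abe, acd, ace, ade, bcd, bce, bde, cde
  3-simplices (5): abcd, abce, abde, acde, bcde

so the chain groups are C_0 ≅ Z^5, C_1 ≅ Z^10, C_2 ≅ Z^10, C_3 ≅ Z^5.

∂_1: C_1 → C_0 is given by ∂[p,q] = [q] − [p].
The resulting 5×10 matrix has rank 4, and its Smith normal form has invariant factors (1,1,1,1).

∂_2: C_2 → C_1 maps a triangle to the signed sum of its edges. For instance
  ∂bcd = cd − bd + bc,
  ∂abe = be − ae + ab.
The 10×10 boundary matrix has rank 6 and Smith normal form diag(1,1,1,1,1,1).

The boundary map ∂_3: C_3 → C_2 sends each 3-simplex σ to the alternating sum Σ_i (−1)^i (σ with its i-th vertex removed). For instance
  ∂bcde = cde − bde + bce − bcd,
  ∂abce = bce − ace + abe − abc.
This gives a 10×5 integer matrix of rank 4; reducing to Smith normal form yields diagonal entries (1,1,1,1).

Now H_k = ker ∂_k / im ∂_{k+1}, so:

  H_0: rank C_0 − rank ∂_1 = 5 − 4 = 1, and the invariant factors of ∂_1 are all 1, so H_0 ≅ Z.
  H_1: rank ker ∂_1 − rank ∂_2 = (10 − 4) − 6 = 0, and the invariant factors of ∂_2 are all 1, so H_1 ≅ 0.
  H_2: rank ker ∂_2 − rank ∂_3 = (10 − 6) − 4 = 0, and the invariant factors of ∂_3 are all 1, so H_2 ≅ 0.
  H_3: rank ker ∂_3 − rank ∂_4 = (5 − 4) − 0 = 1, and there is no ∂_4, so H_3 ≅ Z.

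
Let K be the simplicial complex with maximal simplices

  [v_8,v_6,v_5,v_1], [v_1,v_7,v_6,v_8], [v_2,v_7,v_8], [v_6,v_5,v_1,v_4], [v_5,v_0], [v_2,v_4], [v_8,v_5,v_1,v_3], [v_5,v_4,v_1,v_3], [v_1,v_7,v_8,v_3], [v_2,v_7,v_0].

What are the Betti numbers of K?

b_0 = 1, b_1 = 2, b_2 = 0, b_3 = 0.

Fix the vertex order v_0 < v_1 < v_2 < v_3 < v_4 < v_5 < v_6 < v_7 < v_8 and write every simplex with vertices in increasing order. Then dim K = 3 and the simplices of K are:

  0-simplices (9): [v_0], [v_1], [v_2], [v_3], [v_4], [v_5], [v_6], [v_7], [v_8]
  1-simplices (23): (23 of them)
  2-simplices (19): (19 of them)
  3-simplices (6): [v_1,v_3,v_4,v_5], [v_1,v_3,v_5,v_8], [v_1,v_3,v_7,v_8], [v_1,v_4,v_5,v_6], [v_1,v_5,v_6,v_8], [v_1,v_6,v_7,v_8]

giving chain groups C_0 ≅ Z^9, C_1 ≅ Z^23, C_2 ≅ Z^19, C_3 ≅ Z^6.

Boundary ∂_1: C_1 → C_0 sends each edge [p,q] (with p < q) to q − p. For instance
  ∂[v_1,v_6] = [v_6] − [v_1].
The 9×23 boundary matrix has rank 8 and Smith normal form diag(1,1,1,1,1,1,1,1).

Boundary ∂_2: C_2 → C_1 maps a triangle to the signed sum of its edges. For instance
  ∂[v_1,v_6,v_7] = [v_6,v_7] − [v_1,v_7] + [v_1,v_6],
  ∂[v_1,v_3,v_4] = [v_3,v_4] − [v_1,v_4] + [v_1,v_3].
This gives a 23×19 integer matrix of rank 13; reducing to Smith normal form yields diagonal entries (1,1,1,1,1,1,1,1,1,1,1,1,1).

The boundary map ∂_3: C_3 → C_2 sends each 3-simplex σ to the alternating sum Σ_i (−1)^i (σ with its i-th vertex removed). For instance
  ∂[v_1,v_6,v_7,v_8] = [v_6,v_7,v_8] − [v_1,v_7,v_8] + [v_1,v_6,v_8] − [v_1,v_6,v_7],
  ∂[v_1,v_3,v_7,v_8] = [v_3,v_7,v_8] − [v_1,v_7,v_8] + [v_1,v_3,v_8] − [v_1,v_3,v_7].
The 19×6 boundary matrix has rank 6 and Smith normal form diag(1,1,1,1,1,1).

Computing H_k = (kernel of ∂_k) / (image of ∂_{k+1}):

  H_0: rank C_0 − rank ∂_1 = 9 − 8 = 1, and the invariant factors of ∂_1 are all 1, so H_0 ≅ Z.
  H_1: rank ker ∂_1 − rank ∂_2 = (23 − 8) − 13 = 2, and the invariant factors of ∂_2 are all 1, so H_1 ≅ Z^2.
  H_2: rank ker ∂_2 − rank ∂_3 = (19 − 13) − 6 = 0, and the invariant factors of ∂_3 are all 1, so H_2 ≅ 0.
  H_3: rank ker ∂_3 − rank ∂_4 = (6 − 6) − 0 = 0, and there is no ∂_4, so H_3 ≅ 0.

As a check, the Euler characteristic is 9 − 23 + 19 − 6 = -1, which agrees with 1 − 2 + 0 − 0 = -1.

Hence the Betti numbers are b_0 = 1, b_1 = 2, b_2 = 0, b_3 = 0.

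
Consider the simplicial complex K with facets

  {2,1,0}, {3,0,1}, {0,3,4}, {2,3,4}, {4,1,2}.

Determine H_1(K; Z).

H_1 = Z.

Order the vertices as 0 < 1 < 2 < 3 < 4. Listing each simplex with vertices in this order, K has dimension 2 with simplices:

  0-simplices (5): [0], [1], [2], [3], [4]
  1-simplices (10): [0,1], [0,2], [0,3], [0,4], [1,2], [1,3], [1,4], [2,3], [2,4], [3,4]
  2-simplices (5): [0,1,2], [0,1,3], [0,3,4], [1,2,4], [2,3,4]

giving chain groups C_0 ≅ Z^5, C_1 ≅ Z^10, C_2 ≅ Z^5.

∂_1: C_1 → C_0 maps an edge to its endpoints' difference, ∂[p,q] = q − p. For instance
  ∂[0,1] = [1] − [0].
This gives a 5×10 integer matrix of rank 4; reducing to Smith normal form yields diagonal entries (1,1,1,1).

The boundary map ∂_2: C_2 → C_1 maps a triangle to the signed sum of its edges. For instance
  ∂[0,1,2] = [1,2] − [0,2] + [0,1],
  ∂[2,3,4] = [3,4] − [2,4] + [2,3].
This gives a 10×5 integer matrix of rank 5; reducing to Smith normal form yields diagonal entries (1,1,1,1,1).

Reading off H_k = ker ∂_k / im ∂_{k+1}:

  H_1: rank ker ∂_1 − rank ∂_2 = (10 − 4) − 5 = 1, and the invariant factors of ∂_2 are all 1, so H_1 = Z.

(K is a triangulation of the Möbius band.)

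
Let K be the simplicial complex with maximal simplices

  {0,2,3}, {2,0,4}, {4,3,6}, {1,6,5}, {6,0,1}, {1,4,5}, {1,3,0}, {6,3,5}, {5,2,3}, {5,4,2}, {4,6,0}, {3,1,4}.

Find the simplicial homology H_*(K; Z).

K has 7 vertices, 18 edges, 12 triangles.
rank ∂_0 = 0, rank ∂_1 = 6 ⇒ b_0 = 7 − 0 − 6 = 1; all invariant factors of ∂_1 are 1 so no torsion. So H_0 ≅ Z.
rank ∂_1 = 6, rank ∂_2 = 12 ⇒ b_1 = 18 − 6 − 12 = 0; ∂_2 has invariant factor(s) [2] giving torsion. So H_1 ≅ Z/2.
rank ∂_2 = 12, rank ∂_3 = 0 ⇒ b_2 = 12 − 12 − 0 = 0. So H_2 ≅ 0.

H_0 = Z,  H_1 = Z/2,  H_2 = 0.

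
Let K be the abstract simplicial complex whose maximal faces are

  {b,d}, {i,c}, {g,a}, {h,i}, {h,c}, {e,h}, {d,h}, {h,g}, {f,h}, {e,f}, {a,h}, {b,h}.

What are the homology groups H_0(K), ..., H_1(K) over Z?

Take the total order a < b < c < d < e < f < g < h < i on the vertex set. Then K (dimension 1) consists of the simplices:

  0-simplices (9): a, b, c, d, e, f, g, h, i
  1-simplices (12): ag, ah, bd, bh, ch, ci, dh, ef, eh, fh, gh, hi

giving chain groups C_0 ≅ Z^9, C_1 ≅ Z^12.

The boundary map ∂_1: C_1 → C_0 maps an edge to its endpoints' difference, ∂[p,q] = q − p.
This gives a 9×12 integer matrix of rank 8; reducing to Smith normal form yields diagonal entries (1,1,1,1,1,1,1,1).

Reading off H_k = ker ∂_k / im ∂_{k+1}:

  H_0: rank C_0 − rank ∂_1 = 9 − 8 = 1, and the invariant factors of ∂_1 are all 1, so H_0 = Z.
  H_1: rank ker ∂_1 − rank ∂_2 = (12 − 8) − 0 = 4, and there is no ∂_2, so H_1 = Z^4.

H_0 ≅ Z,  H_1 ≅ Z^4.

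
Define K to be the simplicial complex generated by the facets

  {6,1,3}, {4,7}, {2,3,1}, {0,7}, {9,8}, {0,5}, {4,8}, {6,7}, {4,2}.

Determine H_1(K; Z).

We work with the vertex ordering 0 < 1 < 2 < 3 < 4 < 5 < 6 < 7 < 8 < 9. The simplices of K, each written with vertices in increasing order, are:

  0-simplices (10): [0], [1], [2], [3], [4], [5], [6], [7], [8], [9]
  1-simplices (12): [0,5], [0,7], [1,2], [1,3], [1,6], [2,3], [2,4], [3,6], [4,7], [4,8], [6,7], [8,9]
  2-simplices (2): [1,2,3], [1,3,6]

giving chain groups C_0 ≅ Z^10, C_1 ≅ Z^12, C_2 ≅ Z^2.

The boundary map ∂_1: C_1 → C_0 sends each edge [p,q] (with p < q) to q − p.
As a 10×12 matrix over Z this has rank 9, with invariant factors (1,1,1,1,1,1,1,1,1).

The boundary map ∂_2: C_2 → C_1 maps a triangle to the signed sum of its edges. For instance
  ∂[1,3,6] = [3,6] − [1,6] + [1,3],
  ∂[1,2,3] = [2,3] − [1,3] + [1,2].
This gives a 12×2 integer matrix of rank 2; reducing to Smith normal form yields diagonal entries (1,1).

Computing H_k = (kernel of ∂_k) / (image of ∂_{k+1}):

  H_1: rank ker ∂_1 − rank ∂_2 = (12 − 9) − 2 = 1, and the invariant factors of ∂_2 are all 1, so H_1 = Z.

H_1 ≅ Z.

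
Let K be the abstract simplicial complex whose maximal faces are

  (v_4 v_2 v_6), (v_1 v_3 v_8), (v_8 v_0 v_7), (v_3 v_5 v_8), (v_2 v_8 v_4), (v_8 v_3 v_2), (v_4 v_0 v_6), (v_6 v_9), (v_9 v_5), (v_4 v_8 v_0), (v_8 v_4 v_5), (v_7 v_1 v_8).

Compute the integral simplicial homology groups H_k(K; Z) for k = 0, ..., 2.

H_0 = Z,  H_1 = Z,  H_2 = 0.

Take the total order v_0 < v_1 < v_2 < v_3 < v_4 < v_5 < v_6 < v_7 < v_8 < v_9 on the vertex set. Then K (dimension 2) consists of the simplices:

  0-simplices (10): [v_0], [v_1], [v_2], [v_3], [v_4], [v_5], [v_6], [v_7], [v_8], [v_9]
  1-simplices (20): (20 of them)
  2-simplices (10): [v_0,v_4,v_6], [v_0,v_4,v_8], [v_0,v_7,v_8], [v_1,v_3,v_8], [v_1,v_7,v_8], [v_2,v_3,v_8], [v_2,v_4,v_6], [v_2,v_4,v_8], [v_3,v_5,v_8], [v_4,v_5,v_8]

Hence C_0 ≅ Z^10, C_1 ≅ Z^20, C_2 ≅ Z^10.

The boundary map ∂_1: C_1 → C_0 is given by ∂[p,q] = [q] − [p]. For instance
  ∂[v_6,v_9] = [v_9] − [v_6].
This gives a 10×20 integer matrix of rank 9; reducing to Smith normal form yields diagonal entries (1,1,1,1,1,1,1,1,1).

∂_2: C_2 → C_1 maps a triangle to the signed sum of its edges. For instance
  ∂[v_2,v_3,v_8] = [v_3,v_8] − [v_2,v_8] + [v_2,v_3],
  ∂[v_0,v_4,v_6] = [v_4,v_6] − [v_0,v_6] + [v_0,v_4].
The 20×10 boundary matrix has rank 10 and Smith normal form diag(1,1,1,1,1,1,1,1,1,1).

Reading off H_k = ker ∂_k / im ∂_{k+1}:

  H_0: rank C_0 − rank ∂_1 = 10 − 9 = 1, and the invariant factors of ∂_1 are all 1, so H_0 ≅ Z.
  H_1: rank ker ∂_1 − rank ∂_2 = (20 − 9) − 10 = 1, and the invariant factors of ∂_2 are all 1, so H_1 ≅ Z.
  H_2: rank ker ∂_2 − rank ∂_3 = (10 − 10) − 0 = 0, and there is no ∂_3, so H_2 ≅ 0.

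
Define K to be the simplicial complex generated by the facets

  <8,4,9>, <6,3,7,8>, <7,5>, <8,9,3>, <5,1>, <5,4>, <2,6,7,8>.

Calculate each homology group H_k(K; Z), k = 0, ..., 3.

We work with the vertex ordering 1 < 2 < 3 < 4 < 5 < 6 < 7 < 8 < 9. The simplices of K, each written with vertices in increasing order, are:

  0-simplices (9): [1], [2], [3], [4], [5], [6], [7], [8], [9]
  1-simplices (16): [1,5], [2,6], [2,7], [2,8], [3,6], [3,7], [3,8], [3,9], [4,5], [4,8], [4,9], [5,7], [6,7], [6,8], [7,8], [8,9]
  2-simplices (9): [2,6,7], [2,6,8], [2,7,8], [3,6,7], [3,6,8], [3,7,8], [3,8,9], [4,8,9], [6,7,8]
  3-simplices (2): [2,6,7,8], [3,6,7,8]

giving chain groups C_0 ≅ Z^9, C_1 ≅ Z^16, C_2 ≅ Z^9, C_3 ≅ Z^2.

Boundary ∂_1: C_1 → C_0 maps an edge to its endpoints' difference, ∂[p,q] = q − p. For instance
  ∂[4,9] = [9] − [4].
This gives a 9×16 integer matrix of rank 8; reducing to Smith normal form yields diagonal entries (1,1,1,1,1,1,1,1).

∂_2: C_2 → C_1 sends each 2-simplex [p,q,r] to [q,r] − [p,r] + [p,q]. For instance
  ∂[2,7,8] = [7,8] − [2,8] + [2,7],
  ∂[2,6,8] = [6,8] − [2,8] + [2,6].
This gives a 16×9 integer matrix of rank 7; reducing to Smith normal form yields diagonal entries (1,1,1,1,1,1,1).

The boundary map ∂_3: C_3 → C_2 sends each 3-simplex σ to the alternating sum Σ_i (−1)^i (σ with its i-th vertex removed). For instance
  ∂[3,6,7,8] = [6,7,8] − [3,7,8] + [3,6,8] − [3,6,7],
  ∂[2,6,7,8] = [6,7,8] − [2,7,8] + [2,6,8] − [2,6,7].
The resulting 9×2 matrix has rank 2, and its Smith normal form has invariant factors (1,1).

Computing H_k = (kernel of ∂_k) / (image of ∂_{k+1}):

  H_0: rank C_0 − rank ∂_1 = 9 − 8 = 1, and the invariant factors of ∂_1 are all 1, so H_0 ≅ Z.
  H_1: rank ker ∂_1 − rank ∂_2 = (16 − 8) − 7 = 1, and the invariant factors of ∂_2 are all 1, so H_1 ≅ Z.
  H_2: rank ker ∂_2 − rank ∂_3 = (9 − 7) − 2 = 0, and the invariant factors of ∂_3 are all 1, so H_2 ≅ 0.
  H_3: rank ker ∂_3 − rank ∂_4 = (2 − 2) − 0 = 0, and there is no ∂_4, so H_3 ≅ 0.

H_0 = Z,  H_1 = Z,  H_2 = 0,  H_3 = 0.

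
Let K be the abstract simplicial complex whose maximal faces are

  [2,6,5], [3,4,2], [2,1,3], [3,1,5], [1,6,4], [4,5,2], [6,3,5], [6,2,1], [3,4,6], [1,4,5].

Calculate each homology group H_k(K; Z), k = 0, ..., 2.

H_0 = Z,  H_1 = Z/2,  H_2 = 0.

We work with the vertex ordering 1 < 2 < 3 < 4 < 5 < 6. The simplices of K, each written with vertices in increasing order, are:

  0-simplices (6): [1], [2], [3], [4], [5], [6]
  1-simplices (15): [1,2], [1,3], [1,4], [1,5], [1,6], [2,3], [2,4], [2,5], [2,6], [3,4], [3,5], [3,6], [4,5], [4,6], [5,6]
  2-simplices (10): [1,2,3], [1,2,6], [1,3,5], [1,4,5], [1,4,6], [2,3,4], [2,4,5], [2,5,6], [3,4,6], [3,5,6]

Hence C_0 ≅ Z^6, C_1 ≅ Z^15, C_2 ≅ Z^10.

The boundary map ∂_1: C_1 → C_0 maps an edge to its endpoints' difference, ∂[p,q] = q − p. For instance
  ∂[4,6] = [6] − [4].
The 6×15 boundary matrix has rank 5 and Smith normal form diag(1,1,1,1,1).

The boundary map ∂_2: C_2 → C_1 maps a triangle to the signed sum of its edges. For instance
  ∂[2,5,6] = [5,6] − [2,6] + [2,5],
  ∂[1,4,6] = [4,6] − [1,6] + [1,4].
The resulting 15×10 matrix has rank 10, and its Smith normal form has invariant factors (1,1,1,1,1,1,1,1,1,2).

From H_k ≅ ker(∂_k) / im(∂_{k+1}) we obtain:

  H_0: rank C_0 − rank ∂_1 = 6 − 5 = 1, and the invariant factors of ∂_1 are all 1, so H_0 ≅ Z.
  H_1: rank ker ∂_1 − rank ∂_2 = (15 − 5) − 10 = 0, and ∂_2 has invariant factor 2 > 1, so H_1 ≅ Z/2.
  H_2: rank ker ∂_2 − rank ∂_3 = (10 − 10) − 0 = 0, and there is no ∂_3, so H_2 ≅ 0.

(K is a triangulation of the real projective plane RP^2.)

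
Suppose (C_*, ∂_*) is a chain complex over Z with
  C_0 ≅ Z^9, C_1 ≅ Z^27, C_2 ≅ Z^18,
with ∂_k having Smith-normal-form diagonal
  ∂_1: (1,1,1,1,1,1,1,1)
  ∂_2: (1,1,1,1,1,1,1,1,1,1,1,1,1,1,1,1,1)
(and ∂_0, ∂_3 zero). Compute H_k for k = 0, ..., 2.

H_0: b_0 = 9 − 0 − 8 = 1; torsion from ∂_1 factors > 1: none. So H_0 ≅ Z.
H_1: b_1 = 27 − 8 − 17 = 2; torsion from ∂_2 factors > 1: none. So H_1 ≅ Z^2.
H_2: b_2 = 18 − 17 − 0 = 1; torsion from ∂_3 factors > 1: none. So H_2 ≅ Z.

H_0 ≅ Z,  H_1 ≅ Z^2,  H_2 ≅ Z.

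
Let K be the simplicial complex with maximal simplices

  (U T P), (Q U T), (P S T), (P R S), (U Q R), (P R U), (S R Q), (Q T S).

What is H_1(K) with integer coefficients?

Order the vertices as P < Q < R < S < T < U. Listing each simplex with vertices in this order, K has dimension 2 with simplices:

  0-simplices (6): P, Q, R, S, T, U
  1-simplices (12): PR, PS, PT, PU, QR, QS, QT, QU, RS, RU, ST, TU
  2-simplices (8): PRS, PRU, PST, PTU, QRS, QRU, QST, QTU

so the chain groups are C_0 ≅ Z^6, C_1 ≅ Z^12, C_2 ≅ Z^8.

Boundary ∂_1: C_1 → C_0 sends each edge [p,q] (with p < q) to q − p.
This gives a 6×12 integer matrix of rank 5; reducing to Smith normal form yields diagonal entries (1,1,1,1,1).

Boundary ∂_2: C_2 → C_1 maps a triangle to the signed sum of its edges. For instance
  ∂PTU = TU − PU + PT,
  ∂PRS = RS − PS + PR.
The resulting 12×8 matrix has rank 7, and its Smith normal form has invariant factors (1,1,1,1,1,1,1).

From H_k ≅ ker(∂_k) / im(∂_{k+1}) we obtain:

  H_1: rank ker ∂_1 − rank ∂_2 = (12 − 5) − 7 = 0, and the invariant factors of ∂_2 are all 1, so H_1 ≅ 0.

H_1 = 0.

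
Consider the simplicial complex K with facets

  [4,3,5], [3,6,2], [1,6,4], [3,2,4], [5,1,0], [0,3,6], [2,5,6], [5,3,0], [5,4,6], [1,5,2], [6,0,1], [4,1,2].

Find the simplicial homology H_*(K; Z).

Fix the vertex order 0 < 1 < 2 < 3 < 4 < 5 < 6 and write every simplex with vertices in increasing order. Then dim K = 2 and the simplices of K are:

  0-simplices (7): [0], [1], [2], [3], [4], [5], [6]
  1-simplices (18): [0,1], [0,3], [0,5], [0,6], [1,2], [1,4], [1,5], [1,6], [2,3], [2,4], [2,5], [2,6], [3,4], [3,5], [3,6], [4,5], [4,6], [5,6]
  2-simplices (12): [0,1,5], [0,1,6], [0,3,5], [0,3,6], [1,2,4], [1,2,5], [1,4,6], [2,3,4], [2,3,6], [2,5,6], [3,4,5], [4,5,6]

Hence C_0 ≅ Z^7, C_1 ≅ Z^18, C_2 ≅ Z^12.

∂_1: C_1 → C_0 sends each edge [p,q] (with p < q) to q − p.
The resulting 7×18 matrix has rank 6, and its Smith normal form has invariant factors (1,1,1,1,1,1).

Boundary ∂_2: C_2 → C_1 maps a triangle to the signed sum of its edges. For instance
  ∂[4,5,6] = [5,6] − [4,6] + [4,5],
  ∂[1,4,6] = [4,6] − [1,6] + [1,4].
This gives a 18×12 integer matrix of rank 12; reducing to Smith normal form yields diagonal entries (1,1,1,1,1,1,1,1,1,1,1,2).

Computing H_k = (kernel of ∂_k) / (image of ∂_{k+1}):

  H_0: rank C_0 − rank ∂_1 = 7 − 6 = 1, and the invariant factors of ∂_1 are all 1, so H_0 = Z.
  H_1: rank ker ∂_1 − rank ∂_2 = (18 − 6) − 12 = 0, and ∂_2 has invariant factor 2 > 1, so H_1 = Z/2Z.
  H_2: rank ker ∂_2 − rank ∂_3 = (12 − 12) − 0 = 0, and there is no ∂_3, so H_2 = 0.

(K is a triangulation of the real projective plane RP^2.)

H_0 ≅ Z,  H_1 ≅ Z/2Z,  H_2 = 0.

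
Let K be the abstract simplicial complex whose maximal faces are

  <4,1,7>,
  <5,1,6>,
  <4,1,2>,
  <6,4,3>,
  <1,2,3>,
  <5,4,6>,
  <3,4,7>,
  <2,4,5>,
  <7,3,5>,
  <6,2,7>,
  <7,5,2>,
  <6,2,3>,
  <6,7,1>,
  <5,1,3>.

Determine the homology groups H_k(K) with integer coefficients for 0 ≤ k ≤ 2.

Take the total order 1 < 2 < 3 < 4 < 5 < 6 < 7 on the vertex set. Then K (dimension 2) consists of the simplices:

  0-simplices (7): [1], [2], [3], [4], [5], [6], [7]
  1-simplices (21): [1,2], [1,3], [1,4], [1,5], [1,6], [1,7], [2,3], [2,4], [2,5], [2,6], [2,7], [3,4], [3,5], [3,6], [3,7], [4,5], [4,6], [4,7], [5,6], [5,7], [6,7]
  2-simplices (14): [1,2,3], [1,2,4], [1,3,5], [1,4,7], [1,5,6], [1,6,7], [2,3,6], [2,4,5], [2,5,7], [2,6,7], [3,4,6], [3,4,7], [3,5,7], [4,5,6]

so the chain groups are C_0 ≅ Z^7, C_1 ≅ Z^21, C_2 ≅ Z^14.

∂_1: C_1 → C_0 maps an edge to its endpoints' difference, ∂[p,q] = q − p. For instance
  ∂[1,6] = [6] − [1].
As a 7×21 matrix over Z this has rank 6, with invariant factors (1,1,1,1,1,1).

Boundary ∂_2: C_2 → C_1 acts by ∂[p,q,r] = [q,r] − [p,r] + [p,q]. For instance
  ∂[2,6,7] = [6,7] − [2,7] + [2,6],
  ∂[1,2,3] = [2,3] − [1,3] + [1,2].
The 21×14 boundary matrix has rank 13 and Smith normal form diag(1,1,1,1,1,1,1,1,1,1,1,1,1).

From H_k ≅ ker(∂_k) / im(∂_{k+1}) we obtain:

  H_0: rank C_0 − rank ∂_1 = 7 − 6 = 1, and the invariant factors of ∂_1 are all 1, so H_0 = Z.
  H_1: rank ker ∂_1 − rank ∂_2 = (21 − 6) − 13 = 2, and the invariant factors of ∂_2 are all 1, so H_1 = Z^2.
  H_2: rank ker ∂_2 − rank ∂_3 = (14 − 13) − 0 = 1, and there is no ∂_3, so H_2 = Z.

As a check, the Euler characteristic is 7 − 21 + 14 = 0, which agrees with 1 − 2 + 1 = 0.

H_0 ≅ Z,  H_1 ≅ Z^2,  H_2 ≅ Z.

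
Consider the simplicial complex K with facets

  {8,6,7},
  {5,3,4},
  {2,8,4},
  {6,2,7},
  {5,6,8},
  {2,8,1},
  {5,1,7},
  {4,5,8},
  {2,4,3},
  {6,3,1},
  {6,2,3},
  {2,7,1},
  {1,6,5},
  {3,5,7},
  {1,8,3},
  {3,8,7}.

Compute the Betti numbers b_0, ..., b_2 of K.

b_0 = 1, b_1 = 2, b_2 = 1.

Take the total order 1 < 2 < 3 < 4 < 5 < 6 < 7 < 8 on the vertex set. Then K (dimension 2) consists of the simplices:

  0-simplices (8): [1], [2], [3], [4], [5], [6], [7], [8]
  1-simplices (24): (24 of them)
  2-simplices (16): [1,2,7], [1,2,8], [1,3,6], [1,3,8], [1,5,6], [1,5,7], [2,3,4], [2,3,6], [2,4,8], [2,6,7], [3,4,5], [3,5,7], [3,7,8], [4,5,8], [5,6,8], [6,7,8]

so the chain groups are C_0 ≅ Z^8, C_1 ≅ Z^24, C_2 ≅ Z^16.

Boundary ∂_1: C_1 → C_0 is given by ∂[p,q] = [q] − [p]. For instance
  ∂[5,7] = [7] − [5].
The 8×24 boundary matrix has rank 7 and Smith normal form diag(1,1,1,1,1,1,1).

The boundary map ∂_2: C_2 → C_1 acts by ∂[p,q,r] = [q,r] − [p,r] + [p,q]. For instance
  ∂[6,7,8] = [7,8] − [6,8] + [6,7],
  ∂[1,3,8] = [3,8] − [1,8] + [1,3].
This gives a 24×16 integer matrix of rank 15; reducing to Smith normal form yields diagonal entries (1,1,1,1,1,1,1,1,1,1,1,1,1,1,1).

Computing H_k = (kernel of ∂_k) / (image of ∂_{k+1}):

  H_0: rank C_0 − rank ∂_1 = 8 − 7 = 1, and the invariant factors of ∂_1 are all 1, so H_0 ≅ Z.
  H_1: rank ker ∂_1 − rank ∂_2 = (24 − 7) − 15 = 2, and the invariant factors of ∂_2 are all 1, so H_1 ≅ Z^2.
  H_2: rank ker ∂_2 − rank ∂_3 = (16 − 15) − 0 = 1, and there is no ∂_3, so H_2 ≅ Z.

(K is a triangulation of the torus T^2.)

Hence the Betti numbers are b_0 = 1, b_1 = 2, b_2 = 1.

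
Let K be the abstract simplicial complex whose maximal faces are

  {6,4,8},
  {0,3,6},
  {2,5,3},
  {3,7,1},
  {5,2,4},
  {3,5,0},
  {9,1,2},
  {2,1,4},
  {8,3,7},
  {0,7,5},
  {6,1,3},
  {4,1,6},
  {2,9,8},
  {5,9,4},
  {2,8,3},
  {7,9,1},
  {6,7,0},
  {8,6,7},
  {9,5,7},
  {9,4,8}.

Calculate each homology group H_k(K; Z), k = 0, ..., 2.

Fix the vertex order 0 < 1 < 2 < 3 < 4 < 5 < 6 < 7 < 8 < 9 and write every simplex with vertices in increasing order. Then dim K = 2 and the simplices of K are:

  0-simplices (10): [0], [1], [2], [3], [4], [5], [6], [7], [8], [9]
  1-simplices (30): (30 of them)
  2-simplices (20): (20 of them)

so the chain groups are C_0 ≅ Z^10, C_1 ≅ Z^30, C_2 ≅ Z^20.

Boundary ∂_1: C_1 → C_0 is given by ∂[p,q] = [q] − [p]. For instance
  ∂[1,2] = [2] − [1].
The 10×30 boundary matrix has rank 9 and Smith normal form diag(1,1,1,1,1,1,1,1,1).

∂_2: C_2 → C_1 maps a triangle to the signed sum of its edges. For instance
  ∂[1,2,9] = [2,9] − [1,9] + [1,2],
  ∂[1,4,6] = [4,6] − [1,6] + [1,4].
The resulting 30×20 matrix has rank 20, and its Smith normal form has invariant factors (1,1,1,1,1,1,1,1,1,1,1,1,1,1,1,1,1,1,1,2).

Computing H_k = (kernel of ∂_k) / (image of ∂_{k+1}):

  H_0: rank C_0 − rank ∂_1 = 10 − 9 = 1, and the invariant factors of ∂_1 are all 1, so H_0 = Z.
  H_1: rank ker ∂_1 − rank ∂_2 = (30 − 9) − 20 = 1, and ∂_2 has invariant factor 2 > 1, so H_1 = Z ⊕ Z_2.
  H_2: rank ker ∂_2 − rank ∂_3 = (20 − 20) − 0 = 0, and there is no ∂_3, so H_2 = 0.

H_0 = Z,  H_1 = Z ⊕ Z_2,  H_2 = 0.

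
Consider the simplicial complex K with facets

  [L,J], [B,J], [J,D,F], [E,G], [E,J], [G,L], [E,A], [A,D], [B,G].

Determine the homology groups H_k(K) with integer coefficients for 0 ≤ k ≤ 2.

We work with the vertex ordering A < B < D < E < F < G < J < L. The simplices of K, each written with vertices in increasing order, are:

  0-simplices (8): A, B, D, E, F, G, J, L
  1-simplices (11): AD, AE, BG, BJ, DF, DJ, EG, EJ, FJ, GL, JL
  2-simplices (1): DFJ

Hence C_0 ≅ Z^8, C_1 ≅ Z^11, C_2 ≅ Z^1.

∂_1: C_1 → C_0 maps an edge to its endpoints' difference, ∂[p,q] = q − p.
As a 8×11 matrix over Z this has rank 7, with invariant factors (1,1,1,1,1,1,1).

The boundary map ∂_2: C_2 → C_1 acts by ∂[p,q,r] = [q,r] − [p,r] + [p,q]. For instance
  ∂DFJ = FJ − DJ + DF.
The resulting 11×1 matrix has rank 1, and its Smith normal form has invariant factors (1).

Reading off H_k = ker ∂_k / im ∂_{k+1}:

  H_0: rank C_0 − rank ∂_1 = 8 − 7 = 1, and the invariant factors of ∂_1 are all 1, so H_0 = Z.
  H_1: rank ker ∂_1 − rank ∂_2 = (11 − 7) − 1 = 3, and the invariant factors of ∂_2 are all 1, so H_1 = Z^3.
  H_2: rank ker ∂_2 − rank ∂_3 = (1 − 1) − 0 = 0, and there is no ∂_3, so H_2 = 0.

H_0 = Z,  H_1 = Z^3,  H_2 = 0.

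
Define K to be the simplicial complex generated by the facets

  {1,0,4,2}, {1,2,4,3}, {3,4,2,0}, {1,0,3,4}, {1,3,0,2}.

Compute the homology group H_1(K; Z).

Take the total order 0 < 1 < 2 < 3 < 4 on the vertex set. Then K (dimension 3) consists of the simplices:

  0-simplices (5): [0], [1], [2], [3], [4]
  1-simplices (10): [0,1], [0,2], [0,3], [0,4], [1,2], [1,3], [1,4], [2,3], [2,4], [3,4]
  2-simplices (10): [0,1,2], [0,1,3], [0,1,4], [0,2,3], [0,2,4], [0,3,4], [1,2,3], [1,2,4], [1,3,4], [2,3,4]
  3-simplices (5): [0,1,2,3], [0,1,2,4], [0,1,3,4], [0,2,3,4], [1,2,3,4]

so the chain groups are C_0 ≅ Z^5, C_1 ≅ Z^10, C_2 ≅ Z^10, C_3 ≅ Z^5.

The boundary map ∂_1: C_1 → C_0 sends each edge [p,q] (with p < q) to q − p. For instance
  ∂[1,4] = [4] − [1].
This gives a 5×10 integer matrix of rank 4; reducing to Smith normal form yields diagonal entries (1,1,1,1).

Boundary ∂_2: C_2 → C_1 sends each 2-simplex [p,q,r] to [q,r] − [p,r] + [p,q]. For instance
  ∂[0,1,2] = [1,2] − [0,2] + [0,1],
  ∂[0,2,3] = [2,3] − [0,3] + [0,2].
As a 10×10 matrix over Z this has rank 6, with invariant factors (1,1,1,1,1,1).

Boundary ∂_3: C_3 → C_2 sends each 3-simplex σ to the alternating sum Σ_i (−1)^i (σ with its i-th vertex removed). For instance
  ∂[0,1,3,4] = [1,3,4] − [0,3,4] + [0,1,4] − [0,1,3],
  ∂[0,1,2,3] = [1,2,3] − [0,2,3] + [0,1,3] − [0,1,2].
As a 10×5 matrix over Z this has rank 4, with invariant factors (1,1,1,1).

Reading off H_k = ker ∂_k / im ∂_{k+1}:

  H_1: rank ker ∂_1 − rank ∂_2 = (10 − 4) − 6 = 0, and the invariant factors of ∂_2 are all 1, so H_1 ≅ 0.

(K is a triangulation of the 3-sphere S^3.)

H_1 = 0.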